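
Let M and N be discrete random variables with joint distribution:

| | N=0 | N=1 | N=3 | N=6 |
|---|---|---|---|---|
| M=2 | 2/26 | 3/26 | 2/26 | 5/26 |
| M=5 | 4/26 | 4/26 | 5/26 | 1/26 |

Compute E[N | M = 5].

P(M = 5) = 7/13.
Σ N·P over the event = 0·(4/26) + 1·(4/26) + 3·(5/26) + 6·(1/26) = 25/26.
E[N | M = 5] = (25/26) / (7/13) = 25/14.

25/14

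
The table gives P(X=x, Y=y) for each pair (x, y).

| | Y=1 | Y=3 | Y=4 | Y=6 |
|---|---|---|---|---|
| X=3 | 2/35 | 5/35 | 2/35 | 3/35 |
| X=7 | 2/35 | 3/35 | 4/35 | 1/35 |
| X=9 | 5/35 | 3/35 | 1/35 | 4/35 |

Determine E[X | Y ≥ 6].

13/2

P(Y ≥ 6) = 8/35.
Σ X·P over the event = 3·(3/35) + 7·(1/35) + 9·(4/35) = 52/35.
E[X | Y ≥ 6] = (52/35) / (8/35) = 13/2.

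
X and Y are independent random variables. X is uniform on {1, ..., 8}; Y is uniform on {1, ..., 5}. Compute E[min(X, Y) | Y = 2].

P(Y = 2) = 1/5.
Summing min(X,Y)·P(x,y) over outcomes with Y = 2 gives 3/8.
E[min(X, Y) | Y = 2] = (3/8) / (1/5) = 15/8.

15/8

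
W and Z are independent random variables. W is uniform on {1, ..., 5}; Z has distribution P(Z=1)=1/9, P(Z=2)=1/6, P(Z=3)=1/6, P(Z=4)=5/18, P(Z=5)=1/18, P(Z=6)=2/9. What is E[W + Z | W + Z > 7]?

9

P(W + Z > 7) = 16/45.
Summing (W+Z)·P(x,y) over outcomes with W + Z > 7 gives 16/5.
E[W + Z | W + Z > 7] = (16/5) / (16/45) = 9.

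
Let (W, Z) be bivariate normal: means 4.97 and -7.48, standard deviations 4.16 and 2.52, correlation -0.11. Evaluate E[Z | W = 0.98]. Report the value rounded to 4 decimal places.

E[Z | W=x] = μ_Z + ρ(σ_Z/σ_W)(x − μ_W) for jointly normal variables.
E[Z | W=0.98] = -7.48 + (-0.11)·(2.52/4.16)·(0.98 − (4.97)) = -7.48 + (-0.066635)·(-3.99) = -7.2141.

-7.2141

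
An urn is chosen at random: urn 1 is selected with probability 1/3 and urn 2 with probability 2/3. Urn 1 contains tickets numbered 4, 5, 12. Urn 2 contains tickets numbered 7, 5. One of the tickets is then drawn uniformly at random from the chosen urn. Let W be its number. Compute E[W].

19/3

E[W | urn 1] = (4+5+12)/3 = 7.
E[W | urn 2] = (7+5)/2 = 6.
E[W] = (1/3)·(7) + (2/3)·(6) = 19/3.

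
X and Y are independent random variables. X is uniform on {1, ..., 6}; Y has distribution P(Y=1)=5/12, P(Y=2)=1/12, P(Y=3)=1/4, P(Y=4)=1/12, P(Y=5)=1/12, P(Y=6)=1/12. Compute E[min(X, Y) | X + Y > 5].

P(X + Y > 5) = 7/12.
Summing min(X,Y)·P(x,y) over outcomes with X + Y > 5 gives 55/36.
E[min(X, Y) | X + Y > 5] = (55/36) / (7/12) = 55/21.

55/21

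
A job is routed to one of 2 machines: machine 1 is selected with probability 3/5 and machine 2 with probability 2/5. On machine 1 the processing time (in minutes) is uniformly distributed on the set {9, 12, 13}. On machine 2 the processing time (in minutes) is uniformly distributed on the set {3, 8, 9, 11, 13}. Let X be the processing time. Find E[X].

258/25

E[X | machine 1] = (9+12+13)/3 = 34/3.
E[X | machine 2] = (3+8+9+11+13)/5 = 44/5.
By the law of total expectation,
E[X] = (3/5)·(34/3) + (2/5)·(44/5) = 258/25.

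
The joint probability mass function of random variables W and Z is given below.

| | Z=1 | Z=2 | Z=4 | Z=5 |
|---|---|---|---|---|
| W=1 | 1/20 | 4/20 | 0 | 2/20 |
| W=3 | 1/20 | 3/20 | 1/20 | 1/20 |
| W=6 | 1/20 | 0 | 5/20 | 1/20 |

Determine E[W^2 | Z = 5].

47/4

P(Z = 5) = 1/5.
Σ W^2·P over the event = 1·(2/20) + 9·(1/20) + 36·(1/20) = 47/20.
E[W^2 | Z = 5] = (47/20) / (1/5) = 47/4.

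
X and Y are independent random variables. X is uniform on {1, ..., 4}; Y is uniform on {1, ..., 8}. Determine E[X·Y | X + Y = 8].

25/2

Outcomes with X + Y = 8: (1,7), (2,6), (3,5), (4,4), each with probability 1/32.
E[X·Y | X + Y = 8] = (7 + 12 + 15 + 16) / 4 = 25/2.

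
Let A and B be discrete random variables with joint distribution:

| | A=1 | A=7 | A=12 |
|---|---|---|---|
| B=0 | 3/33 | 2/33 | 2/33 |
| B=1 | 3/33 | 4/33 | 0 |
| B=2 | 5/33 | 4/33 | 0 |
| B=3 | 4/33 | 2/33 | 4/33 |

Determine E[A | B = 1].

P(B = 1) = 7/33.
Σ A·P over the event = 1·(3/33) + 7·(4/33) = 31/33.
E[A | B = 1] = (31/33) / (7/33) = 31/7.

31/7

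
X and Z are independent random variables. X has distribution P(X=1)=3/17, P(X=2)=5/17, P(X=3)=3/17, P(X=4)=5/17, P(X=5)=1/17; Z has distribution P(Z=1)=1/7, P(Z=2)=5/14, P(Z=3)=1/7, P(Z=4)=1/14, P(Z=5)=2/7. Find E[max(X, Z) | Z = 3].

P(Z = 3) = 1/7.
Summing max(X,Z)·P(x,y) over outcomes with Z = 3 gives 58/119.
E[max(X, Z) | Z = 3] = (58/119) / (1/7) = 58/17.

58/17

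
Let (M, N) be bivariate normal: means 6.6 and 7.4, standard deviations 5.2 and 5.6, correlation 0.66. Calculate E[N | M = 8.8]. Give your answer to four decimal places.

The regression of N on M has slope ρ·σ_N/σ_M and passes through (μ_M, μ_N).
E[N | M=8.8] = 7.4 + (0.66)·(5.6/5.2)·(8.8 − (6.6)) = 7.4 + (0.71077)·(2.2) = 8.9637.

8.9637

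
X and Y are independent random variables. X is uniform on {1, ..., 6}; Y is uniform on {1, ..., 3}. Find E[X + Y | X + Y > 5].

Outcomes with X + Y > 5: (3,3), (4,2), (4,3), (5,1), (5,2), (5,3), (6,1), (6,2), (6,3), each with probability 1/18.
E[X + Y | X + Y > 5] = (6 + 6 + 7 + 6 + 7 + 8 + 7 + 8 + 9) / 9 = 64/9.

64/9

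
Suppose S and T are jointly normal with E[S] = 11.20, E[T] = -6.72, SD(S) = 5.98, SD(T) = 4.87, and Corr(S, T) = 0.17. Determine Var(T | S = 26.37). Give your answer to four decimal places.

For a bivariate normal, Var(T | S=x) = σ_T²(1 − ρ²).
Var(T | S=26.37) = (4.87)²·(1 − (0.17)²) = 23.7169·0.9711 = 23.0315.

23.0315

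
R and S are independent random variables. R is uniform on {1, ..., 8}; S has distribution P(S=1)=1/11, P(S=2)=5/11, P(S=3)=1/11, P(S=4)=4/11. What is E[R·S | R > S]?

P(R > S) = 29/44.
Summing RS·P(x,y) over outcomes with R > S gives 871/88.
E[R·S | R > S] = (871/88) / (29/44) = 871/58.

871/58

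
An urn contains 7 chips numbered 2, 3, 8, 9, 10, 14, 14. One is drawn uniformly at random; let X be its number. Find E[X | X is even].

48/5

P(X is even) = 5/7.
Σ over the event: 2·1/7 + 8·1/7 + 10·1/7 + 14·2/7 = 48/7.
E[X | X is even] = (48/7) / (5/7) = 48/5.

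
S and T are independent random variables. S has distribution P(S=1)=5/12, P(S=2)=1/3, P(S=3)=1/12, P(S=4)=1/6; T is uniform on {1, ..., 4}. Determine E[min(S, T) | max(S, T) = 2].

P(max(S, T) = 2) = 13/48.
Summing min(S,T)·P(x,y) over outcomes with max(S, T) = 2 gives 17/48.
E[min(S, T) | max(S, T) = 2] = (17/48) / (13/48) = 17/13.

17/13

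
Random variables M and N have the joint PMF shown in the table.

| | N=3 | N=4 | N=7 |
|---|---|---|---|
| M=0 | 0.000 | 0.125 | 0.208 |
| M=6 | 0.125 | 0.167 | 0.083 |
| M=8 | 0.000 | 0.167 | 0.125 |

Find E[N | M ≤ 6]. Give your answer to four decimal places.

5.0565

P(M ≤ 6) = 0.708.
Σ N·P over the event = 4·(0.125) + 7·(0.208) + 3·(0.125) + 4·(0.167) + 7·(0.083) = 3.580.
E[N | M ≤ 6] = (3.580) / (0.708) = 5.0565.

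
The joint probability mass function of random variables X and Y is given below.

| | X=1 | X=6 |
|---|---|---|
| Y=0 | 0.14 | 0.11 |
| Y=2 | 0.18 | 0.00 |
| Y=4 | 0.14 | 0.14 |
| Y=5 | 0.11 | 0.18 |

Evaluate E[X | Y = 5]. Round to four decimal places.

4.1034

P(Y = 5) = 0.29.
Σ X·P over the event = 1·(0.11) + 6·(0.18) = 1.19.
E[X | Y = 5] = (1.19) / (0.29) = 4.1034.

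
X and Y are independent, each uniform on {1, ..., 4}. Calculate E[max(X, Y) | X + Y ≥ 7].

P(X + Y ≥ 7) = 3/16.
Summing max(X,Y)·P(x,y) over outcomes with X + Y ≥ 7 gives 3/4.
E[max(X, Y) | X + Y ≥ 7] = (3/4) / (3/16) = 4.

4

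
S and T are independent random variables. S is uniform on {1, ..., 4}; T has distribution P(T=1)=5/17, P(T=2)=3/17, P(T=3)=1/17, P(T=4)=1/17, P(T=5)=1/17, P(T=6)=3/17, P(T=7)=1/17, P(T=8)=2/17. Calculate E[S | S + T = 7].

2

P(S + T = 7) = 3/34.
Summing S·P(x,y) over outcomes with S + T = 7 gives 3/17.
E[S | S + T = 7] = (3/17) / (3/34) = 2.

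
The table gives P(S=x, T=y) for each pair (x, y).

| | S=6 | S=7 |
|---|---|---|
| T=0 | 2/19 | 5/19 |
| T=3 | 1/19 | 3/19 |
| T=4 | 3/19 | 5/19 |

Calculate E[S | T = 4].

P(T = 4) = 8/19.
Summing S·P(S=x,T=y) over the conditioning event gives 53/19.
E[S | T = 4] = (53/19) / (8/19) = 53/8.

53/8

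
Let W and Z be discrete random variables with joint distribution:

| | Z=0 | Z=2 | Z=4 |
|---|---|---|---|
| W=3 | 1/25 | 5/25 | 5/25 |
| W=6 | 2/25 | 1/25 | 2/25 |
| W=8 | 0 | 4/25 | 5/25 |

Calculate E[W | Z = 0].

5

P(Z = 0) = 3/25.
Σ W·P over the event = 3·(1/25) + 6·(2/25) = 3/5.
E[W | Z = 0] = (3/5) / (3/25) = 5.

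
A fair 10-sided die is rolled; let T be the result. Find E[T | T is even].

6

Given T is even, T is equally likely to be any of {2, 4, 6, 8, 10}.
E[T | T is even] = (2 + 4 + 6 + 8 + 10) / 5 = 6.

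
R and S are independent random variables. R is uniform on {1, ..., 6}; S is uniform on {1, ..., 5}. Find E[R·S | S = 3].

P(S = 3) = 1/5.
Summing RS·P(x,y) over outcomes with S = 3 gives 21/10.
E[R·S | S = 3] = (21/10) / (1/5) = 21/2.

21/2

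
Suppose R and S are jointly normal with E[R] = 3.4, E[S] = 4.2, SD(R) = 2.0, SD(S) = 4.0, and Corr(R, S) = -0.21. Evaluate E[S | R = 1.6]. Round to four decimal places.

4.9560

E[S | R=x] = μ_S + ρ(σ_S/σ_R)(x − μ_R) for jointly normal variables.
E[S | R=1.6] = 4.2 + (-0.21)·(4.0/2.0)·(1.6 − (3.4)) = 4.2 + (-0.42)·(-1.8) = 4.9560.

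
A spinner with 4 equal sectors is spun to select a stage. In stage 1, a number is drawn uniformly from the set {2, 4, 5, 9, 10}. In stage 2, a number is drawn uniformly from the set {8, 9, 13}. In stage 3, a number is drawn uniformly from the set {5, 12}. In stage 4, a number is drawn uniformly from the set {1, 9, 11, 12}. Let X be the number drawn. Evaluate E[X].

131/16

E[X | stage 1] = (2+4+5+9+10)/5 = 6.
E[X | stage 2] = (8+9+13)/3 = 10.
E[X | stage 3] = (5+12)/2 = 17/2.
E[X | stage 4] = (1+9+11+12)/4 = 33/4.
E[X] = (1/4)·(6) + (1/4)·(10) + (1/4)·(17/2) + (1/4)·(33/4) = 131/16.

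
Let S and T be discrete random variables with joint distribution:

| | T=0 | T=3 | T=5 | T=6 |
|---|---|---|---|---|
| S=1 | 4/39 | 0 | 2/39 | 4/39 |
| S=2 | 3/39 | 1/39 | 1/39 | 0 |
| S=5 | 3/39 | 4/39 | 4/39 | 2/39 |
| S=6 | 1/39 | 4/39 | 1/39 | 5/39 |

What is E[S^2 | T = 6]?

P(T = 6) = 11/39.
Summing S^2·P(S=x,T=y) over the conditioning event gives 6.
E[S^2 | T = 6] = (6) / (11/39) = 234/11.

234/11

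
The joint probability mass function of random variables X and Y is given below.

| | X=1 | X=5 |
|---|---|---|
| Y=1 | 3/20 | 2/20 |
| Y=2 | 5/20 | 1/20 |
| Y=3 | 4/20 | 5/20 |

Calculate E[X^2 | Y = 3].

43/3

P(Y = 3) = 9/20.
Σ X^2·P over the event = 1·(4/20) + 25·(5/20) = 129/20.
E[X^2 | Y = 3] = (129/20) / (9/20) = 43/3.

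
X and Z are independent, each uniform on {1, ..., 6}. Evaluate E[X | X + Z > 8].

5

P(X + Z > 8) = 5/18.
Summing X·P(x,y) over outcomes with X + Z > 8 gives 25/18.
E[X | X + Z > 8] = (25/18) / (5/18) = 5.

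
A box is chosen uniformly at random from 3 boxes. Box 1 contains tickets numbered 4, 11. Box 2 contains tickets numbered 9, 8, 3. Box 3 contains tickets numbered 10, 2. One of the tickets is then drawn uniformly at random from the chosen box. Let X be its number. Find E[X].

121/18

E[X | box 1] = (4+11)/2 = 15/2.
E[X | box 2] = (9+8+3)/3 = 20/3.
E[X | box 3] = (10+2)/2 = 6.
E[X] = (1/3)·(15/2) + (1/3)·(20/3) + (1/3)·(6) = 121/18.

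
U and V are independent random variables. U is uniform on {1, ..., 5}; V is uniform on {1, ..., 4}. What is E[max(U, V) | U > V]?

4

Outcomes with U > V: (2,1), (3,1), (3,2), (4,1), (4,2), (4,3), (5,1), (5,2), (5,3), (5,4), each with probability 1/20.
E[max(U, V) | U > V] = (2 + 3 + 3 + 4 + 4 + 4 + 5 + 5 + 5 + 5) / 10 = 4.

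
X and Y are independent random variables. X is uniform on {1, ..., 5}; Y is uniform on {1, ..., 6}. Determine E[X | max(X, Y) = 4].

22/7

Outcomes with max(X, Y) = 4: (1,4), (2,4), (3,4), (4,1), (4,2), (4,3), (4,4), each with probability 1/30.
E[X | max(X, Y) = 4] = (1 + 2 + 3 + 4 + 4 + 4 + 4) / 7 = 22/7.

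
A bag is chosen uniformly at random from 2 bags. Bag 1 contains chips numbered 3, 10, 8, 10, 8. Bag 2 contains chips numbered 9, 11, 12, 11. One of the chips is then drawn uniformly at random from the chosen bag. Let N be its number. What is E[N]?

371/40

E[N | bag 1] = (3+10+8+10+8)/5 = 39/5.
E[N | bag 2] = (9+11+12+11)/4 = 43/4.
By the law of total expectation,
E[N] = (1/2)·(39/5) + (1/2)·(43/4) = 371/40.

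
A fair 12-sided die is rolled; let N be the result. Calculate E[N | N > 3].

8

Given N > 3, N is equally likely to be any of {4, 5, 6, 7, 8, 9, 10, 11, 12}.
E[N | N > 3] = (4 + 5 + 6 + 7 + 8 + 9 + 10 + 11 + 12) / 9 = 8.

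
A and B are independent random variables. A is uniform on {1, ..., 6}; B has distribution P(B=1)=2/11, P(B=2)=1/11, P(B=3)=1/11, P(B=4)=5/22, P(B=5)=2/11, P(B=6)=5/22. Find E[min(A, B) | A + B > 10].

75/14

P(A + B > 10) = 7/66.
Summing min(A,B)·P(x,y) over outcomes with A + B > 10 gives 25/44.
E[min(A, B) | A + B > 10] = (25/44) / (7/66) = 75/14.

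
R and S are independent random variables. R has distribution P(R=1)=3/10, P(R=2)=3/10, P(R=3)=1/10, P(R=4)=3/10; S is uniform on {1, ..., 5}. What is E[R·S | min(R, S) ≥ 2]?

P(min(R, S) ≥ 2) = 14/25.
Summing RS·P(x,y) over outcomes with min(R, S) ≥ 2 gives 147/25.
E[R·S | min(R, S) ≥ 2] = (147/25) / (14/25) = 21/2.

21/2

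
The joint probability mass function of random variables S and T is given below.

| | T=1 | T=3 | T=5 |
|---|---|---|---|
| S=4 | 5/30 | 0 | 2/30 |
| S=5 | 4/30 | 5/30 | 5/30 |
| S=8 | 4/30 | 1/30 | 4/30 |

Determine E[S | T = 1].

P(T = 1) = 13/30.
Σ S·P over the event = 4·(5/30) + 5·(4/30) + 8·(4/30) = 12/5.
E[S | T = 1] = (12/5) / (13/30) = 72/13.

72/13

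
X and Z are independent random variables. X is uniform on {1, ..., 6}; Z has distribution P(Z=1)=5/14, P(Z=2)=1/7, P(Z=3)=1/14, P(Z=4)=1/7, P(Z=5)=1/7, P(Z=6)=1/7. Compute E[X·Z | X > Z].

365/42

P(X > Z) = 1/2.
Summing XZ·P(x,y) over outcomes with X > Z gives 365/84.
E[X·Z | X > Z] = (365/84) / (1/2) = 365/42.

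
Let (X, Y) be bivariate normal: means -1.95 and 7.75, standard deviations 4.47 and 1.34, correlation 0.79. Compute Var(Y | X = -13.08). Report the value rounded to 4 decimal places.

For a bivariate normal, Var(Y | X=x) = σ_Y²(1 − ρ²).
Var(Y | X=-13.08) = (1.34)²·(1 − (0.79)²) = 1.7956·0.3759 = 0.6750.

0.6750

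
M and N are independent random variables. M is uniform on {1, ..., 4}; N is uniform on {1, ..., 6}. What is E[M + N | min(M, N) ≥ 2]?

7

P(min(M, N) ≥ 2) = 5/8.
Summing (M+N)·P(x,y) over outcomes with min(M, N) ≥ 2 gives 35/8.
E[M + N | min(M, N) ≥ 2] = (35/8) / (5/8) = 7.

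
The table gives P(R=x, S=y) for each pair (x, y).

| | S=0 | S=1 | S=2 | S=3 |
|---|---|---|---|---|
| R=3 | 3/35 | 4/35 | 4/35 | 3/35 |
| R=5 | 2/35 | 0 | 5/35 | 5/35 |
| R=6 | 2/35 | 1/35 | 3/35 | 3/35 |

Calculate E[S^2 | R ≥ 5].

5

P(R ≥ 5) = 3/5.
Summing S^2·P(R=x,S=y) over the conditioning event gives 3.
E[S^2 | R ≥ 5] = (3) / (3/5) = 5.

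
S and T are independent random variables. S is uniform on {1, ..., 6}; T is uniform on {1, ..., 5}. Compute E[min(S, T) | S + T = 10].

Outcomes with S + T = 10: (5,5), (6,4), each with probability 1/30.
E[min(S, T) | S + T = 10] = (5 + 4) / 2 = 9/2.

9/2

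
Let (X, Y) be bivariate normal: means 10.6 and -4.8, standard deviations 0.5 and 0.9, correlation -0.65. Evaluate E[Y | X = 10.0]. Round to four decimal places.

-4.0980

The regression of Y on X has slope ρ·σ_Y/σ_X and passes through (μ_X, μ_Y).
E[Y | X=10.0] = -4.8 + (-0.65)·(0.9/0.5)·(10.0 − (10.6)) = -4.8 + (-1.17)·(-0.6) = -4.0980.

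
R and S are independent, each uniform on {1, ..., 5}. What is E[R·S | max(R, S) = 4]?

64/7

Outcomes with max(R, S) = 4: (1,4), (2,4), (3,4), (4,1), (4,2), (4,3), (4,4), each with probability 1/25.
E[R·S | max(R, S) = 4] = (4 + 8 + 12 + 4 + 8 + 12 + 16) / 7 = 64/7.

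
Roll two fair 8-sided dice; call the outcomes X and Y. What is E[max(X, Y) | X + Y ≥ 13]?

77/10

Outcomes with X + Y ≥ 13: (5,8), (6,7), (6,8), (7,6), (7,7), (7,8), (8,5), (8,6), (8,7), (8,8), each with probability 1/64.
E[max(X, Y) | X + Y ≥ 13] = (8 + 7 + 8 + 7 + 7 + 8 + 8 + 8 + 8 + 8) / 10 = 77/10.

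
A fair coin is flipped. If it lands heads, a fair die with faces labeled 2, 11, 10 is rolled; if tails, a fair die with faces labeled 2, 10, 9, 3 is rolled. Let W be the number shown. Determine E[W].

41/6

E[W | heads] = (2+11+10)/3 = 23/3.
E[W | tails] = (2+10+9+3)/4 = 6.
E[W] = (1/2)·(23/3) + (1/2)·(6) = 41/6.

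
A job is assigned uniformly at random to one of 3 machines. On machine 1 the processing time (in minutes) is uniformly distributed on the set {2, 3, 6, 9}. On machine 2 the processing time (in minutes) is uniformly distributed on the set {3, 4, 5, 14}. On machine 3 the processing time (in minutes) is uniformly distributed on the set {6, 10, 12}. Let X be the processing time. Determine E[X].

E[X | machine 1] = (2+3+6+9)/4 = 5.
E[X | machine 2] = (3+4+5+14)/4 = 13/2.
E[X | machine 3] = (6+10+12)/3 = 28/3.
By the law of total expectation,
E[X] = (1/3)·(5) + (1/3)·(13/2) + (1/3)·(28/3) = 125/18.

125/18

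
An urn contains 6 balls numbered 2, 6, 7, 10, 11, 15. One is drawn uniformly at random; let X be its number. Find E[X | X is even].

6

P(X is even) = 1/2.
Σ over the event: 2·1/6 + 6·1/6 + 10·1/6 = 3.
E[X | X is even] = (3) / (1/2) = 6.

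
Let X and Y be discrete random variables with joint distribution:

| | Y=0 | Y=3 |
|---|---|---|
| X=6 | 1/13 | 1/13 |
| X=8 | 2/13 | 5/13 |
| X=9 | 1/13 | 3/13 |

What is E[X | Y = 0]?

P(Y = 0) = 4/13.
Σ X·P over the event = 6·(1/13) + 8·(2/13) + 9·(1/13) = 31/13.
E[X | Y = 0] = (31/13) / (4/13) = 31/4.

31/4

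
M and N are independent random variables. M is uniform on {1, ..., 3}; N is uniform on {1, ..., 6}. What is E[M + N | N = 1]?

3

Outcomes with N = 1: (1,1), (2,1), (3,1), each with probability 1/18.
E[M + N | N = 1] = (2 + 3 + 4) / 3 = 3.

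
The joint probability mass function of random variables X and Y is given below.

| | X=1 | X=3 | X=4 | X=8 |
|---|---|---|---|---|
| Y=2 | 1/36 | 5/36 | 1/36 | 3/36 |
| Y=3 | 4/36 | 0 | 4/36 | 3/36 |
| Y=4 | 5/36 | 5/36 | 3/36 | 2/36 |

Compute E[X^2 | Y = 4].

P(Y = 4) = 5/12.
Σ X^2·P over the event = 1·(5/36) + 9·(5/36) + 16·(3/36) + 64·(2/36) = 113/18.
E[X^2 | Y = 4] = (113/18) / (5/12) = 226/15.

226/15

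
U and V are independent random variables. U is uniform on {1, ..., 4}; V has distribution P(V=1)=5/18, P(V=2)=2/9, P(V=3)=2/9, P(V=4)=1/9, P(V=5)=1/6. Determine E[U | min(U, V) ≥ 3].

P(min(U, V) ≥ 3) = 1/4.
Summing U·P(x,y) over outcomes with min(U, V) ≥ 3 gives 7/8.
E[U | min(U, V) ≥ 3] = (7/8) / (1/4) = 7/2.

7/2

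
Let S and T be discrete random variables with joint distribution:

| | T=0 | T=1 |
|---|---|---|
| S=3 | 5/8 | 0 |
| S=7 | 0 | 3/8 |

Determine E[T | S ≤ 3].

0

P(S ≤ 3) = 5/8.
Σ T·P over the event = 0·(5/8) = 0.
E[T | S ≤ 3] = (0) / (5/8) = 0.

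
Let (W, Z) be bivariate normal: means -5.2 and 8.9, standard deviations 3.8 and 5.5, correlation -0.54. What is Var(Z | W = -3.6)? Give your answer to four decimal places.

The conditional variance in a bivariate normal is σ_Z²(1 − ρ²), independent of x.
Var(Z | W=-3.6) = (5.5)²·(1 − (-0.54)²) = 30.25·0.7084 = 21.4291.

21.4291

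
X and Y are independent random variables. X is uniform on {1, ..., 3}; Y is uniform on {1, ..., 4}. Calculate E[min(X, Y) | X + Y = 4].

Outcomes with X + Y = 4: (1,3), (2,2), (3,1), each with probability 1/12.
E[min(X, Y) | X + Y = 4] = (1 + 2 + 1) / 3 = 4/3.

4/3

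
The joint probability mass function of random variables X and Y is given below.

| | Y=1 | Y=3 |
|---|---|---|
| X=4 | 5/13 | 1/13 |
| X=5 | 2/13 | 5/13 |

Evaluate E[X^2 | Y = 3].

47/2

P(Y = 3) = 6/13.
Σ X^2·P over the event = 16·(1/13) + 25·(5/13) = 141/13.
E[X^2 | Y = 3] = (141/13) / (6/13) = 47/2.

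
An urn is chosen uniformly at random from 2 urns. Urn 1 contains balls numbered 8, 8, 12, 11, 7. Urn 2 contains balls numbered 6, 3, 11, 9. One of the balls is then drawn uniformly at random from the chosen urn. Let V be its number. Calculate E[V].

E[V | urn 1] = (8+8+12+11+7)/5 = 46/5.
E[V | urn 2] = (6+3+11+9)/4 = 29/4.
By the law of total expectation,
E[V] = (1/2)·(46/5) + (1/2)·(29/4) = 329/40.

329/40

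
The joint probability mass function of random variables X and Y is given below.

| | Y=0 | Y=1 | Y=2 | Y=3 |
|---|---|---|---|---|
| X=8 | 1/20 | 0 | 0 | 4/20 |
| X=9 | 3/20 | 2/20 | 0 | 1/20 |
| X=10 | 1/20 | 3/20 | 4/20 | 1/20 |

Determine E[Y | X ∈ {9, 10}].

P(X ∈ {9, 10}) = 3/4.
Σ Y·P over the event = 0·(3/20) + 1·(2/20) + 3·(1/20) + 0·(1/20) + 1·(3/20) + 2·(4/20) + 3·(1/20) = 19/20.
E[Y | X ∈ {9, 10}] = (19/20) / (3/4) = 19/15.

19/15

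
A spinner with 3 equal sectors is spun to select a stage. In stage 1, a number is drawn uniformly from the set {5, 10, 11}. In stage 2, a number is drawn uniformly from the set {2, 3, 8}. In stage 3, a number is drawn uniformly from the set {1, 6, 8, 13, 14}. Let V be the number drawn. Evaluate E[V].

107/15

E[V | stage 1] = (5+10+11)/3 = 26/3.
E[V | stage 2] = (2+3+8)/3 = 13/3.
E[V | stage 3] = (1+6+8+13+14)/5 = 42/5.
E[V] = (1/3)·(26/3) + (1/3)·(13/3) + (1/3)·(42/5) = 107/15.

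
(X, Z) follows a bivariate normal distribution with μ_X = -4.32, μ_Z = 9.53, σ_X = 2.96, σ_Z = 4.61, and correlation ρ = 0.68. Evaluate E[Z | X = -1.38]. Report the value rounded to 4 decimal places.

For a bivariate normal, E[Z | X=x] = μ_Z + ρ·(σ_Z/σ_X)·(x − μ_X).
E[Z | X=-1.38] = 9.53 + (0.68)·(4.61/2.96)·(-1.38 − (-4.32)) = 9.53 + (1.05905)·(2.94) = 12.6436.

12.6436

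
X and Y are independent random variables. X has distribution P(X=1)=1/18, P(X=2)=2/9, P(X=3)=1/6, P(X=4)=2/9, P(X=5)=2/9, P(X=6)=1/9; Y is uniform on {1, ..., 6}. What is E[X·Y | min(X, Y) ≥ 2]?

260/17

P(min(X, Y) ≥ 2) = 85/108.
Summing XY·P(x,y) over outcomes with min(X, Y) ≥ 2 gives 325/27.
E[X·Y | min(X, Y) ≥ 2] = (325/27) / (85/108) = 260/17.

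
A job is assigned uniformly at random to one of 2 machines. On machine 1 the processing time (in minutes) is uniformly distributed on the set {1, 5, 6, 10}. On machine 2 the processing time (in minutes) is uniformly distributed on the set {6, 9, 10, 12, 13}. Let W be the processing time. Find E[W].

31/4

E[W | machine 1] = (1+5+6+10)/4 = 11/2.
E[W | machine 2] = (6+9+10+12+13)/5 = 10.
E[W] = (1/2)·(11/2) + (1/2)·(10) = 31/4.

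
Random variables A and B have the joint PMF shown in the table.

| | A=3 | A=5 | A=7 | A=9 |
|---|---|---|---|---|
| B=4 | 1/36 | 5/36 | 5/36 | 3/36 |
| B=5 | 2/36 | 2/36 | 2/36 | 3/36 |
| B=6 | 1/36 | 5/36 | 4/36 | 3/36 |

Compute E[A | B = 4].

45/7

P(B = 4) = 7/18.
Σ A·P over the event = 3·(1/36) + 5·(5/36) + 7·(5/36) + 9·(3/36) = 5/2.
E[A | B = 4] = (5/2) / (7/18) = 45/7.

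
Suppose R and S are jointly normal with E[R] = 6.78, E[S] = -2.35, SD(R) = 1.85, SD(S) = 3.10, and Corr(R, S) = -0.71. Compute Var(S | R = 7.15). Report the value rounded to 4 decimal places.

The conditional variance in a bivariate normal is σ_S²(1 − ρ²), independent of x.
Var(S | R=7.15) = (3.10)²·(1 − (-0.71)²) = 9.61·0.4959 = 4.7656.

4.7656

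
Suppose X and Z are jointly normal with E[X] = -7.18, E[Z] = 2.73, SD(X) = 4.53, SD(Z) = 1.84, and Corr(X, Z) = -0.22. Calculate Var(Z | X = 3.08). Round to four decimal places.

For a bivariate normal, Var(Z | X=x) = σ_Z²(1 − ρ²).
Var(Z | X=3.08) = (1.84)²·(1 − (-0.22)²) = 3.3856·0.9516 = 3.2217.

3.2217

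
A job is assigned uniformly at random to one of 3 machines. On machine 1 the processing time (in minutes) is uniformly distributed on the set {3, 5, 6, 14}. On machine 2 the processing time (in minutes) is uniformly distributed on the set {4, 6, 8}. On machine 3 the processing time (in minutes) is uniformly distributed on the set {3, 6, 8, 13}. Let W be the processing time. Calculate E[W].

E[W | machine 1] = (3+5+6+14)/4 = 7.
E[W | machine 2] = (4+6+8)/3 = 6.
E[W | machine 3] = (3+6+8+13)/4 = 15/2.
By the law of total expectation,
E[W] = (1/3)·(7) + (1/3)·(6) + (1/3)·(15/2) = 41/6.

41/6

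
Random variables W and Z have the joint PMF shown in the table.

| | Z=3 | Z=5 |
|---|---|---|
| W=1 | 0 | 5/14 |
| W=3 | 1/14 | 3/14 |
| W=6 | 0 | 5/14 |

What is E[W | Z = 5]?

44/13

P(Z = 5) = 13/14.
Σ W·P over the event = 1·(5/14) + 3·(3/14) + 6·(5/14) = 22/7.
E[W | Z = 5] = (22/7) / (13/14) = 44/13.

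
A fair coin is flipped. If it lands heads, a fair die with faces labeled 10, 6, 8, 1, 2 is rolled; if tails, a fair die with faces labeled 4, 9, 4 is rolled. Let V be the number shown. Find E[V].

83/15

E[V | heads] = (10+6+8+1+2)/5 = 27/5.
E[V | tails] = (4+9+4)/3 = 17/3.
By the law of total expectation,
E[V] = (1/2)·(27/5) + (1/2)·(17/3) = 83/15.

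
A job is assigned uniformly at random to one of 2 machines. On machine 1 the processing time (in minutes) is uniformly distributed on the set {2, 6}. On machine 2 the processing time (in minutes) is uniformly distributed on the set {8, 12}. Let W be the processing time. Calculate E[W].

E[W | machine 1] = (2+6)/2 = 4.
E[W | machine 2] = (8+12)/2 = 10.
By the law of total expectation,
E[W] = (1/2)·(4) + (1/2)·(10) = 7.

7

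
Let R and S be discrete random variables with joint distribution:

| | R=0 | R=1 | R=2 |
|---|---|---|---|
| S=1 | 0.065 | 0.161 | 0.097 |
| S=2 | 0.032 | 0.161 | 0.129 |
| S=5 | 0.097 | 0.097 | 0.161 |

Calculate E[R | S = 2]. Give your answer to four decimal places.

P(S = 2) = 0.322.
Σ R·P over the event = 0·(0.032) + 1·(0.161) + 2·(0.129) = 0.419.
E[R | S = 2] = (0.419) / (0.322) = 1.3012.

1.3012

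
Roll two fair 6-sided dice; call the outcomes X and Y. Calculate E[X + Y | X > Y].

P(X > Y) = 5/12.
Summing (X+Y)·P(x,y) over outcomes with X > Y gives 35/12.
E[X + Y | X > Y] = (35/12) / (5/12) = 7.

7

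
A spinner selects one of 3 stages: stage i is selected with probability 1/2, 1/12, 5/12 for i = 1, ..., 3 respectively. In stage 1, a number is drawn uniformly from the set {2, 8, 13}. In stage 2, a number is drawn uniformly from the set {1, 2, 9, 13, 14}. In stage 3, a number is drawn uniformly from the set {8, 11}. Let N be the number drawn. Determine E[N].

1013/120

E[N | stage 1] = (2+8+13)/3 = 23/3.
E[N | stage 2] = (1+2+9+13+14)/5 = 39/5.
E[N | stage 3] = (8+11)/2 = 19/2.
E[N] = (1/2)·(23/3) + (1/12)·(39/5) + (5/12)·(19/2) = 1013/120.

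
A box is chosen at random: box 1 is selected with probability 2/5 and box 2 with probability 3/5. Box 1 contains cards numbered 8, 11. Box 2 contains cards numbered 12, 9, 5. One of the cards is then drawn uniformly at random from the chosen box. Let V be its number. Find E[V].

9

E[V | box 1] = (8+11)/2 = 19/2.
E[V | box 2] = (12+9+5)/3 = 26/3.
By the law of total expectation,
E[V] = (2/5)·(19/2) + (3/5)·(26/3) = 9.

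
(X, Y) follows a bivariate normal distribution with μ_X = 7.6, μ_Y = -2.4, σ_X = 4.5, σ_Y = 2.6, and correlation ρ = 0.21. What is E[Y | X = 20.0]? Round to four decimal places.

-0.8955

The regression of Y on X has slope ρ·σ_Y/σ_X and passes through (μ_X, μ_Y).
E[Y | X=20.0] = -2.4 + (0.21)·(2.6/4.5)·(20.0 − (7.6)) = -2.4 + (0.12133)·(12.4) = -0.8955.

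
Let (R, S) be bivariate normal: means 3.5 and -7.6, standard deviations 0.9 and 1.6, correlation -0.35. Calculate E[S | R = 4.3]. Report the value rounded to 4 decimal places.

The regression of S on R has slope ρ·σ_S/σ_R and passes through (μ_R, μ_S).
E[S | R=4.3] = -7.6 + (-0.35)·(1.6/0.9)·(4.3 − (3.5)) = -7.6 + (-0.62222)·(0.8) = -8.0978.

-8.0978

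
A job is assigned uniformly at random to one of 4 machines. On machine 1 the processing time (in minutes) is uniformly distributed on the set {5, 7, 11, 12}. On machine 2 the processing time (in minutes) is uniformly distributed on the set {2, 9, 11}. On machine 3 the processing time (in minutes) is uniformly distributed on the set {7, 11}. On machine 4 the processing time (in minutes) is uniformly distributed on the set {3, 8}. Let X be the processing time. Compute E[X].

367/48

E[X | machine 1] = (5+7+11+12)/4 = 35/4.
E[X | machine 2] = (2+9+11)/3 = 22/3.
E[X | machine 3] = (7+11)/2 = 9.
E[X | machine 4] = (3+8)/2 = 11/2.
By the law of total expectation,
E[X] = (1/4)·(35/4) + (1/4)·(22/3) + (1/4)·(9) + (1/4)·(11/2) = 367/48.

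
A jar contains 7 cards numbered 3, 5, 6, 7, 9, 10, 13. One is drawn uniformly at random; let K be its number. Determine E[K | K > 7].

32/3

P(K > 7) = 3/7.
Σ over the event: 9·1/7 + 10·1/7 + 13·1/7 = 32/7.
E[K | K > 7] = (32/7) / (3/7) = 32/3.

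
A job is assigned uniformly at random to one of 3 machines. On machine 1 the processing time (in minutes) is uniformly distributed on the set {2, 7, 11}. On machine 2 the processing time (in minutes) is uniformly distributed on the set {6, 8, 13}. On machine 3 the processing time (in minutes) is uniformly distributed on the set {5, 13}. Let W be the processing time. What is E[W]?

74/9

E[W | machine 1] = (2+7+11)/3 = 20/3.
E[W | machine 2] = (6+8+13)/3 = 9.
E[W | machine 3] = (5+13)/2 = 9.
By the law of total expectation,
E[W] = (1/3)·(20/3) + (1/3)·(9) + (1/3)·(9) = 74/9.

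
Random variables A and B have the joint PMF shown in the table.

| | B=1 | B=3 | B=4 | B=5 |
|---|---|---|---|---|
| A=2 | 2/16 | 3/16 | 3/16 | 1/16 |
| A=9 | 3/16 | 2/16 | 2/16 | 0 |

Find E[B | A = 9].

P(A = 9) = 7/16.
Σ B·P over the event = 1·(3/16) + 3·(2/16) + 4·(2/16) = 17/16.
E[B | A = 9] = (17/16) / (7/16) = 17/7.

17/7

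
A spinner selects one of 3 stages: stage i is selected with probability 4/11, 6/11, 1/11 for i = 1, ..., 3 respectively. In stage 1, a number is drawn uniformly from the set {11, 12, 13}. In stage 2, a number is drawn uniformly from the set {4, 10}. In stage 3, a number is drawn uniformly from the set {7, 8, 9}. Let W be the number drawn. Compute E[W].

E[W | stage 1] = (11+12+13)/3 = 12.
E[W | stage 2] = (4+10)/2 = 7.
E[W | stage 3] = (7+8+9)/3 = 8.
E[W] = (4/11)·(12) + (6/11)·(7) + (1/11)·(8) = 98/11.

98/11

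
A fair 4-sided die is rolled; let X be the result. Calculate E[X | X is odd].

2

Given X is odd, X is equally likely to be any of {1, 3}.
E[X | X is odd] = (1 + 3) / 2 = 2.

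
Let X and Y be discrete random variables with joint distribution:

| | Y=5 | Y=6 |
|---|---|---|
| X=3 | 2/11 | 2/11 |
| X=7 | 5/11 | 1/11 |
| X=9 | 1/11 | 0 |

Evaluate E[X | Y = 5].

P(Y = 5) = 8/11.
Σ X·P over the event = 3·(2/11) + 7·(5/11) + 9·(1/11) = 50/11.
E[X | Y = 5] = (50/11) / (8/11) = 25/4.

25/4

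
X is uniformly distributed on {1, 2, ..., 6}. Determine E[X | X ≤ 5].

Given X ≤ 5, X is equally likely to be any of {1, 2, 3, 4, 5}.
E[X | X ≤ 5] = (1 + 2 + 3 + 4 + 5) / 5 = 3.

3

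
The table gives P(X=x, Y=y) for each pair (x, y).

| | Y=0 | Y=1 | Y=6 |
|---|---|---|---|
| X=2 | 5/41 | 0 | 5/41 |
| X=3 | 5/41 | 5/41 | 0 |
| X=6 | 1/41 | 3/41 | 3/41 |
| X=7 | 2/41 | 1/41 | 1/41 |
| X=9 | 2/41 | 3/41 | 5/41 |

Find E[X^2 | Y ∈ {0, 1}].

806/27

P(Y ∈ {0, 1}) = 27/41.
Summing X^2·P(X=x,Y=y) over the conditioning event gives 806/41.
E[X^2 | Y ∈ {0, 1}] = (806/41) / (27/41) = 806/27.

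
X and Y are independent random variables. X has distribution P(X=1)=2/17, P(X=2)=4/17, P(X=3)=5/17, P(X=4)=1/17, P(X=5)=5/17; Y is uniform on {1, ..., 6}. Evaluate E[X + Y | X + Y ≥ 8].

334/37

P(X + Y ≥ 8) = 37/102.
Summing (X+Y)·P(x,y) over outcomes with X + Y ≥ 8 gives 167/51.
E[X + Y | X + Y ≥ 8] = (167/51) / (37/102) = 334/37.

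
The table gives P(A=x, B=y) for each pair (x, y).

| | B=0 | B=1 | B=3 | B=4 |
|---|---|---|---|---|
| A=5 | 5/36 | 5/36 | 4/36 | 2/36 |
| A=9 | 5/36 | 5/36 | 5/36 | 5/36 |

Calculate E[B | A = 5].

P(A = 5) = 4/9.
Σ B·P over the event = 0·(5/36) + 1·(5/36) + 3·(4/36) + 4·(2/36) = 25/36.
E[B | A = 5] = (25/36) / (4/9) = 25/16.

25/16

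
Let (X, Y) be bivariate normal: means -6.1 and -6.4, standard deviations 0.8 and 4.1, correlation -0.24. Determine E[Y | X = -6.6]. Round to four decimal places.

E[Y | X=x] = μ_Y + ρ(σ_Y/σ_X)(x − μ_X) for jointly normal variables.
E[Y | X=-6.6] = -6.4 + (-0.24)·(4.1/0.8)·(-6.6 − (-6.1)) = -6.4 + (-1.23)·(-0.5) = -5.7850.

-5.7850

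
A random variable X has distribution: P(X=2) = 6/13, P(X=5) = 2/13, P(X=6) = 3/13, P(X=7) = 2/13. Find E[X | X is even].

P(X is even) = 9/13.
Σ over the event: 2·6/13 + 6·3/13 = 30/13.
E[X | X is even] = (30/13) / (9/13) = 10/3.

10/3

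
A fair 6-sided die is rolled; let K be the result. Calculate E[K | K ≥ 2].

4

Given K ≥ 2, K is equally likely to be any of {2, 3, 4, 5, 6}.
E[K | K ≥ 2] = (2 + 3 + 4 + 5 + 6) / 5 = 4.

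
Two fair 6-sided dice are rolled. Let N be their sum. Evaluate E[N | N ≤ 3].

8/3

P(N ≤ 3) = 1/12.
Σ over the event: 2·1/36 + 3·1/18 = 2/9.
E[N | N ≤ 3] = (2/9) / (1/12) = 8/3.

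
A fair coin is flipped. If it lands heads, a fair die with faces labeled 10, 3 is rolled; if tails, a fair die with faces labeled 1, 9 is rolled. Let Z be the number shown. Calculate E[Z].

23/4

E[Z | heads] = (10+3)/2 = 13/2.
E[Z | tails] = (1+9)/2 = 5.
E[Z] = (1/2)·(13/2) + (1/2)·(5) = 23/4.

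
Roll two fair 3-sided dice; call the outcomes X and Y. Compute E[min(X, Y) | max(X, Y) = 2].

4/3

P(max(X, Y) = 2) = 1/3.
Summing min(X,Y)·P(x,y) over outcomes with max(X, Y) = 2 gives 4/9.
E[min(X, Y) | max(X, Y) = 2] = (4/9) / (1/3) = 4/3.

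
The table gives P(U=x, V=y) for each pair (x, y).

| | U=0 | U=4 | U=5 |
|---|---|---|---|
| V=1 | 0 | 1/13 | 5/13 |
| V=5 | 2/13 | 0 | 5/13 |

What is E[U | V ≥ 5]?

25/7

P(V ≥ 5) = 7/13.
Σ U·P over the event = 0·(2/13) + 5·(5/13) = 25/13.
E[U | V ≥ 5] = (25/13) / (7/13) = 25/7.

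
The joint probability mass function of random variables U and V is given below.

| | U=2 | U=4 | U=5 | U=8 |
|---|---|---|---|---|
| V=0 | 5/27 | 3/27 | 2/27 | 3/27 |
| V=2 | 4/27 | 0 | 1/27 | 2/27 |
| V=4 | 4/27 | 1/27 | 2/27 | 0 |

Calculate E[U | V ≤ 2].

P(V ≤ 2) = 20/27.
Σ U·P over the event = 2·(5/27) + 2·(4/27) + 4·(3/27) + 5·(2/27) + 5·(1/27) + 8·(3/27) + 8·(2/27) = 85/27.
E[U | V ≤ 2] = (85/27) / (20/27) = 17/4.

17/4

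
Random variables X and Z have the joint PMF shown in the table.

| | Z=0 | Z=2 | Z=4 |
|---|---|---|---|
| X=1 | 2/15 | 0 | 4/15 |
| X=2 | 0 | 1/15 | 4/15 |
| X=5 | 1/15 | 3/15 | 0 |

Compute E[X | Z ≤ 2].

P(Z ≤ 2) = 7/15.
Σ X·P over the event = 1·(2/15) + 2·(1/15) + 5·(1/15) + 5·(3/15) = 8/5.
E[X | Z ≤ 2] = (8/5) / (7/15) = 24/7.

24/7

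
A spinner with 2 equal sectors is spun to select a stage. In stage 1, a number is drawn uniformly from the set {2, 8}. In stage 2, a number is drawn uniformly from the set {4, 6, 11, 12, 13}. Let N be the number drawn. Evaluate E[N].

E[N | stage 1] = (2+8)/2 = 5.
E[N | stage 2] = (4+6+11+12+13)/5 = 46/5.
E[N] = (1/2)·(5) + (1/2)·(46/5) = 71/10.

71/10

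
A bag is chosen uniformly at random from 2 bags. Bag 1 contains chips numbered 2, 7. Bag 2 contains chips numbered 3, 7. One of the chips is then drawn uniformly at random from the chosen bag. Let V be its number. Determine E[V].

E[V | bag 1] = (2+7)/2 = 9/2.
E[V | bag 2] = (3+7)/2 = 5.
By the law of total expectation,
E[V] = (1/2)·(9/2) + (1/2)·(5) = 19/4.

19/4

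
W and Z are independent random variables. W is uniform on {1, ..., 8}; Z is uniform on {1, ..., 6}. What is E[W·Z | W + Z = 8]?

77/6

P(W + Z = 8) = 1/8.
Summing WZ·P(x,y) over outcomes with W + Z = 8 gives 77/48.
E[W·Z | W + Z = 8] = (77/48) / (1/8) = 77/6.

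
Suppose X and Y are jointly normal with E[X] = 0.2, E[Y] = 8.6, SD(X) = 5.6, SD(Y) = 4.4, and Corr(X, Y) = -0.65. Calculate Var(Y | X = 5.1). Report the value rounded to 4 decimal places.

11.1804

The conditional variance in a bivariate normal is σ_Y²(1 − ρ²), independent of x.
Var(Y | X=5.1) = (4.4)²·(1 − (-0.65)²) = 19.36·0.5775 = 11.1804.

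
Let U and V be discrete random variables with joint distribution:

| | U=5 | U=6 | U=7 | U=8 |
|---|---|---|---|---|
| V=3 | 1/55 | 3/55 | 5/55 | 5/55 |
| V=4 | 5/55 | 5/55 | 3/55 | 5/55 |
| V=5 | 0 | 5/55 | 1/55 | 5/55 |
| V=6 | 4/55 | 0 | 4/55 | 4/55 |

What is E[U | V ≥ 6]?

P(V ≥ 6) = 12/55.
Summing U·P(U=x,V=y) over the conditioning event gives 16/11.
E[U | V ≥ 6] = (16/11) / (12/55) = 20/3.

20/3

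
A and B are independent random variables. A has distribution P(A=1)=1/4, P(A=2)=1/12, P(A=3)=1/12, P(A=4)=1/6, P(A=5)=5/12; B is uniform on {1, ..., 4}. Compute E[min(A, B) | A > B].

P(A > B) = 29/48.
Summing min(A,B)·P(x,y) over outcomes with A > B gives 11/8.
E[min(A, B) | A > B] = (11/8) / (29/48) = 66/29.

66/29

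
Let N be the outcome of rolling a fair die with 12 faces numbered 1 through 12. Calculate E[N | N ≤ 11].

Given N ≤ 11, N is equally likely to be any of {1, 2, 3, 4, 5, 6, 7, 8, 9, 10, 11}.
E[N | N ≤ 11] = (1 + 2 + 3 + 4 + 5 + 6 + 7 + 8 + 9 + 10 + 11) / 11 = 6.

6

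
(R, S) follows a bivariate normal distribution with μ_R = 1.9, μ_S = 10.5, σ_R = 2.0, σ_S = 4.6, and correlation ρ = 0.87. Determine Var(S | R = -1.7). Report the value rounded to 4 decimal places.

5.1440

Var(S | R=x) = (1 − ρ²)·σ_S².
Var(S | R=-1.7) = (4.6)²·(1 − (0.87)²) = 21.16·0.2431 = 5.1440.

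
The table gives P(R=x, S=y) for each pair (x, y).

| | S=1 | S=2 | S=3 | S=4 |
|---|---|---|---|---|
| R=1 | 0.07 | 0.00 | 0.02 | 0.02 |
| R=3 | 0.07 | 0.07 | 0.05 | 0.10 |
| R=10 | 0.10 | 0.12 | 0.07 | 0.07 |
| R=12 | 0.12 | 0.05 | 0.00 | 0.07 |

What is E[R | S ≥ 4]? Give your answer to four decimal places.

P(S ≥ 4) = 0.26.
Summing R·P(R=x,S=y) over the conditioning event gives 1.86.
E[R | S ≥ 4] = (1.86) / (0.26) = 7.1538.

7.1538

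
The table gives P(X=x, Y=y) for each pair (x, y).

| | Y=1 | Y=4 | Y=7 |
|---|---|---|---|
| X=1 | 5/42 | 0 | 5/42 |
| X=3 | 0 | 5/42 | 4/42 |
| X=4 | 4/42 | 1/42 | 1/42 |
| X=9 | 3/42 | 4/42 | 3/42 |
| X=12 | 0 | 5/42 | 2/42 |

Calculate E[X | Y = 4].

P(Y = 4) = 5/14.
Σ X·P over the event = 3·(5/42) + 4·(1/42) + 9·(4/42) + 12·(5/42) = 115/42.
E[X | Y = 4] = (115/42) / (5/14) = 23/3.

23/3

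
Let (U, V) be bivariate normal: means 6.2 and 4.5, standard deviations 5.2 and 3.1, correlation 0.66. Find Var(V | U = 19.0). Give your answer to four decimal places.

For a bivariate normal, Var(V | U=x) = σ_V²(1 − ρ²).
Var(V | U=19.0) = (3.1)²·(1 − (0.66)²) = 9.61·0.5644 = 5.4239.

5.4239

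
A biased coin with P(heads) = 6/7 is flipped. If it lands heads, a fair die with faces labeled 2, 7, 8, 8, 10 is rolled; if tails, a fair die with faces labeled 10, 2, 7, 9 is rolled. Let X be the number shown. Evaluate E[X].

E[X | heads] = (2+7+8+8+10)/5 = 7.
E[X | tails] = (10+2+7+9)/4 = 7.
E[X] = (6/7)·(7) + (1/7)·(7) = 7.

7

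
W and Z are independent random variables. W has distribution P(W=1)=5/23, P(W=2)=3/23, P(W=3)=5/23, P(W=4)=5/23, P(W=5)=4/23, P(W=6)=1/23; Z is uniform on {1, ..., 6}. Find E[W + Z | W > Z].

P(W > Z) = 49/138.
Summing (W+Z)·P(x,y) over outcomes with W > Z gives 103/46.
E[W + Z | W > Z] = (103/46) / (49/138) = 309/49.

309/49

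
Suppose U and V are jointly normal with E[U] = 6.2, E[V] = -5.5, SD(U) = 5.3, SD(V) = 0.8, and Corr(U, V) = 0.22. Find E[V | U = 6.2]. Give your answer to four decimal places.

-5.5000

The regression of V on U has slope ρ·σ_V/σ_U and passes through (μ_U, μ_V).
E[V | U=6.2] = -5.5 + (0.22)·(0.8/5.3)·(6.2 − (6.2)) = -5.5 + (0.033208)·(0) = -5.5000.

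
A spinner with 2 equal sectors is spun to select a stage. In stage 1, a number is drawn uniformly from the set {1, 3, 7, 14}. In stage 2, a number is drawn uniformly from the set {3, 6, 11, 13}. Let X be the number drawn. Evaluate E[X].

29/4

E[X | stage 1] = (1+3+7+14)/4 = 25/4.
E[X | stage 2] = (3+6+11+13)/4 = 33/4.
E[X] = (1/2)·(25/4) + (1/2)·(33/4) = 29/4.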